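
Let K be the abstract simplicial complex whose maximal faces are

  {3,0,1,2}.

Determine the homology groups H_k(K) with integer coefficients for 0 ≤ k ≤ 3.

We work with the vertex ordering 0 < 1 < 2 < 3. The simplices of K, each written with vertices in increasing order, are:

  0-simplices (4): [0], [1], [2], [3]
  1-simplices (6): [0,1], [0,2], [0,3], [1,2], [1,3], [2,3]
  2-simplices (4): [0,1,2], [0,1,3], [0,2,3], [1,2,3]
  3-simplices (1): [0,1,2,3]

so the chain groups are C_0 ≅ Z^4, C_1 ≅ Z^6, C_2 ≅ Z^4, C_3 ≅ Z^1.

The boundary map ∂_1: C_1 → C_0 is given by ∂[p,q] = [q] − [p]. For instance
  ∂[2,3] = [3] − [2].
As a 4×6 matrix over Z this has rank 3, with invariant factors (1,1,1).

The boundary map ∂_2: C_2 → C_1 maps a triangle to the signed sum of its edges. For instance
  ∂[0,2,3] = [2,3] − [0,3] + [0,2],
  ∂[0,1,2] = [1,2] − [0,2] + [0,1].
This gives a 6×4 integer matrix of rank 3; reducing to Smith normal form yields diagonal entries (1,1,1).

∂_3: C_3 → C_2 sends each 3-simplex σ to the alternating sum Σ_i (−1)^i (σ with its i-th vertex removed). For instance
  ∂[0,1,2,3] = [1,2,3] − [0,2,3] + [0,1,3] − [0,1,2].
The resulting 4×1 matrix has rank 1, and its Smith normal form has invariant factors (1).

From H_k ≅ ker(∂_k) / im(∂_{k+1}) we obtain:

  H_0: rank C_0 − rank ∂_1 = 4 − 3 = 1, and the invariant factors of ∂_1 are all 1, so H_0 = Z.
  H_1: rank ker ∂_1 − rank ∂_2 = (6 − 3) − 3 = 0, and the invariant factors of ∂_2 are all 1, so H_1 = 0.
  H_2: rank ker ∂_2 − rank ∂_3 = (4 − 3) − 1 = 0, and the invariant factors of ∂_3 are all 1, so H_2 = 0.
  H_3: rank ker ∂_3 − rank ∂_4 = (1 − 1) − 0 = 0, and there is no ∂_4, so H_3 = 0.

H_0 ≅ Z,  H_1 = 0,  H_2 = 0,  H_3 = 0.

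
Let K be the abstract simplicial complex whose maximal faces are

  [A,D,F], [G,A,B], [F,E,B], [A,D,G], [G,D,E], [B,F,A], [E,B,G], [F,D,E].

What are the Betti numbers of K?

b_0 = 1, b_1 = 0, b_2 = 1.

Take the total order A < B < D < E < F < G on the vertex set. Then K (dimension 2) consists of the simplices:

  0-simplices (6): A, B, D, E, F, G
  1-simplices (12): AB, AD, AF, AG, BE, BF, BG, DE, DF, DG, EF, EG
  2-simplices (8): ABF, ABG, ADF, ADG, BEF, BEG, DEF, DEG

Hence C_0 ≅ Z^6, C_1 ≅ Z^12, C_2 ≅ Z^8.

∂_1: C_1 → C_0 maps an edge to its endpoints' difference, ∂[p,q] = q − p. For instance
  ∂AG = G − A.
The 6×12 boundary matrix has rank 5 and Smith normal form diag(1,1,1,1,1).

∂_2: C_2 → C_1 sends each 2-simplex [p,q,r] to [q,r] − [p,r] + [p,q]. For instance
  ∂ABG = BG − AG + AB,
  ∂ADG = DG − AG + AD.
The resulting 12×8 matrix has rank 7, and its Smith normal form has invariant factors (1,1,1,1,1,1,1).

From H_k ≅ ker(∂_k) / im(∂_{k+1}) we obtain:

  H_0: rank C_0 − rank ∂_1 = 6 − 5 = 1, and the invariant factors of ∂_1 are all 1, so H_0 ≅ Z.
  H_1: rank ker ∂_1 − rank ∂_2 = (12 − 5) − 7 = 0, and the invariant factors of ∂_2 are all 1, so H_1 ≅ 0.
  H_2: rank ker ∂_2 − rank ∂_3 = (8 − 7) − 0 = 1, and there is no ∂_3, so H_2 ≅ Z.

Hence the Betti numbers are b_0 = 1, b_1 = 0, b_2 = 1.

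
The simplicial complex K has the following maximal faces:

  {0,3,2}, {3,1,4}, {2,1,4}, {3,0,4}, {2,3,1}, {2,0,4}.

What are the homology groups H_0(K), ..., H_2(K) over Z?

H_0 ≅ Z,  H_1 = 0,  H_2 ≅ Z.

Take the total order 0 < 1 < 2 < 3 < 4 on the vertex set. Then K (dimension 2) consists of the simplices:

  0-simplices (5): [0], [1], [2], [3], [4]
  1-simplices (9): [0,2], [0,3], [0,4], [1,2], [1,3], [1,4], [2,3], [2,4], [3,4]
  2-simplices (6): [0,2,3], [0,2,4], [0,3,4], [1,2,3], [1,2,4], [1,3,4]

so the chain groups are C_0 ≅ Z^5, C_1 ≅ Z^9, C_2 ≅ Z^6.

∂_1: C_1 → C_0 is given by ∂[p,q] = [q] − [p]. For instance
  ∂[3,4] = [4] − [3].
The 5×9 boundary matrix has rank 4 and Smith normal form diag(1,1,1,1).

The boundary map ∂_2: C_2 → C_1 acts by ∂[p,q,r] = [q,r] − [p,r] + [p,q]. For instance
  ∂[1,3,4] = [3,4] − [1,4] + [1,3],
  ∂[0,3,4] = [3,4] − [0,4] + [0,3].
As a 9×6 matrix over Z this has rank 5, with invariant factors (1,1,1,1,1).

From H_k ≅ ker(∂_k) / im(∂_{k+1}) we obtain:

  H_0: rank C_0 − rank ∂_1 = 5 − 4 = 1, and the invariant factors of ∂_1 are all 1, so H_0 ≅ Z.
  H_1: rank ker ∂_1 − rank ∂_2 = (9 − 4) − 5 = 0, and the invariant factors of ∂_2 are all 1, so H_1 ≅ 0.
  H_2: rank ker ∂_2 − rank ∂_3 = (6 − 5) − 0 = 1, and there is no ∂_3, so H_2 ≅ Z.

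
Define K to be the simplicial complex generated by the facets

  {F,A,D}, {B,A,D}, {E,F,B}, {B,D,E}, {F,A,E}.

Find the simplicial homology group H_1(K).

Take the total order A < B < D < E < F on the vertex set. Then K (dimension 2) consists of the simplices:

  0-simplices (5): A, B, D, E, F
  1-simplices (10): AB, AD, AE, AF, BD, BE, BF, DE, DF, EF
  2-simplices (5): ABD, ADF, AEF, BDE, BEF

Hence C_0 ≅ Z^5, C_1 ≅ Z^10, C_2 ≅ Z^5.

∂_1: C_1 → C_0 maps an edge to its endpoints' difference, ∂[p,q] = q − p.
This gives a 5×10 integer matrix of rank 4; reducing to Smith normal form yields diagonal entries (1,1,1,1).

∂_2: C_2 → C_1 sends each 2-simplex [p,q,r] to [q,r] − [p,r] + [p,q]. For instance
  ∂BDE = DE − BE + BD,
  ∂AEF = EF − AF + AE.
The 10×5 boundary matrix has rank 5 and Smith normal form diag(1,1,1,1,1).

Computing H_k = (kernel of ∂_k) / (image of ∂_{k+1}):

  H_1: rank ker ∂_1 − rank ∂_2 = (10 − 4) − 5 = 1, and the invariant factors of ∂_2 are all 1, so H_1 ≅ Z.

H_1 ≅ Z.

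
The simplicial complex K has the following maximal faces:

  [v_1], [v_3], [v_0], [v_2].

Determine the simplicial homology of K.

H_0 = Z^4.

We work with the vertex ordering v_0 < v_1 < v_2 < v_3. The simplices of K, each written with vertices in increasing order, are:

  0-simplices (4): [v_0], [v_1], [v_2], [v_3]

Hence C_0 ≅ Z^4.

Computing H_k = (kernel of ∂_k) / (image of ∂_{k+1}):

  H_0: rank C_0 − rank ∂_1 = 4 − 0 = 4, and there is no ∂_1, so H_0 ≅ Z^4.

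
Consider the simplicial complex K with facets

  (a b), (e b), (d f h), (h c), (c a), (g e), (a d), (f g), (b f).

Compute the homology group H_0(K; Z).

Take the total order a < b < c < d < e < f < g < h on the vertex set. Then K (dimension 2) consists of the simplices:

  0-simplices (8): a, b, c, d, e, f, g, h
  1-simplices (11): ab, ac, ad, be, bf, ch, df, dh, eg, fg, fh
  2-simplices (1): dfh

so the chain groups are C_0 ≅ Z^8, C_1 ≅ Z^11, C_2 ≅ Z^1.

∂_1: C_1 → C_0 sends each edge [p,q] (with p < q) to q − p.
As a 8×11 matrix over Z this has rank 7, with invariant factors (1,1,1,1,1,1,1).

Boundary ∂_2: C_2 → C_1 maps a triangle to the signed sum of its edges. For instance
  ∂dfh = fh − dh + df.
The 11×1 boundary matrix has rank 1 and Smith normal form diag(1).

From H_k ≅ ker(∂_k) / im(∂_{k+1}) we obtain:

  H_0: rank C_0 − rank ∂_1 = 8 − 7 = 1, and the invariant factors of ∂_1 are all 1, so H_0 ≅ Z.

H_0 ≅ Z.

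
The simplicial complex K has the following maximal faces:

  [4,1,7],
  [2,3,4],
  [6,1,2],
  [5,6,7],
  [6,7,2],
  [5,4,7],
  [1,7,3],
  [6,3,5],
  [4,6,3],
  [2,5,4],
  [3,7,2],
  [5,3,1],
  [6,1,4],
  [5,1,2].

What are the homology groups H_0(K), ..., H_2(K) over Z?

Order the vertices as 1 < 2 < 3 < 4 < 5 < 6 < 7. Listing each simplex with vertices in this order, K has dimension 2 with simplices:

  0-simplices (7): [1], [2], [3], [4], [5], [6], [7]
  1-simplices (21): [1,2], [1,3], [1,4], [1,5], [1,6], [1,7], [2,3], [2,4], [2,5], [2,6], [2,7], [3,4], [3,5], [3,6], [3,7], [4,5], [4,6], [4,7], [5,6], [5,7], [6,7]
  2-simplices (14): [1,2,5], [1,2,6], [1,3,5], [1,3,7], [1,4,6], [1,4,7], [2,3,4], [2,3,7], [2,4,5], [2,6,7], [3,4,6], [3,5,6], [4,5,7], [5,6,7]

giving chain groups C_0 ≅ Z^7, C_1 ≅ Z^21, C_2 ≅ Z^14.

The boundary map ∂_1: C_1 → C_0 maps an edge to its endpoints' difference, ∂[p,q] = q − p.
The resulting 7×21 matrix has rank 6, and its Smith normal form has invariant factors (1,1,1,1,1,1).

Boundary ∂_2: C_2 → C_1 sends each 2-simplex [p,q,r] to [q,r] − [p,r] + [p,q]. For instance
  ∂[3,5,6] = [5,6] − [3,6] + [3,5],
  ∂[1,3,7] = [3,7] − [1,7] + [1,3].
As a 21×14 matrix over Z this has rank 13, with invariant factors (1,1,1,1,1,1,1,1,1,1,1,1,1).

Computing H_k = (kernel of ∂_k) / (image of ∂_{k+1}):

  H_0: rank C_0 − rank ∂_1 = 7 − 6 = 1, and the invariant factors of ∂_1 are all 1, so H_0 = Z.
  H_1: rank ker ∂_1 − rank ∂_2 = (21 − 6) − 13 = 2, and the invariant factors of ∂_2 are all 1, so H_1 = Z^2.
  H_2: rank ker ∂_2 − rank ∂_3 = (14 − 13) − 0 = 1, and there is no ∂_3, so H_2 = Z.

H_0 = Z,  H_1 = Z^2,  H_2 = Z.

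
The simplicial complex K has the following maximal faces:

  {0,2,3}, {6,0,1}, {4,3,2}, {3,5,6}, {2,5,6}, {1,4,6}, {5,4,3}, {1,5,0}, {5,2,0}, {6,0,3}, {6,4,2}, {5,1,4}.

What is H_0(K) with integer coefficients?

H_0 = Z.

Order the vertices as 0 < 1 < 2 < 3 < 4 < 5 < 6. Listing each simplex with vertices in this order, K has dimension 2 with simplices:

  0-simplices (7): [0], [1], [2], [3], [4], [5], [6]
  1-simplices (18): [0,1], [0,2], [0,3], [0,5], [0,6], [1,4], [1,5], [1,6], [2,3], [2,4], [2,5], [2,6], [3,4], [3,5], [3,6], [4,5], [4,6], [5,6]
  2-simplices (12): [0,1,5], [0,1,6], [0,2,3], [0,2,5], [0,3,6], [1,4,5], [1,4,6], [2,3,4], [2,4,6], [2,5,6], [3,4,5], [3,5,6]

Hence C_0 ≅ Z^7, C_1 ≅ Z^18, C_2 ≅ Z^12.

∂_1: C_1 → C_0 sends each edge [p,q] (with p < q) to q − p. For instance
  ∂[4,6] = [6] − [4].
The resulting 7×18 matrix has rank 6, and its Smith normal form has invariant factors (1,1,1,1,1,1).

The boundary map ∂_2: C_2 → C_1 acts by ∂[p,q,r] = [q,r] − [p,r] + [p,q]. For instance
  ∂[2,5,6] = [5,6] − [2,6] + [2,5],
  ∂[2,4,6] = [4,6] − [2,6] + [2,4].
The 18×12 boundary matrix has rank 12 and Smith normal form diag(1,1,1,1,1,1,1,1,1,1,1,2).

Computing H_k = (kernel of ∂_k) / (image of ∂_{k+1}):

  H_0: rank C_0 − rank ∂_1 = 7 − 6 = 1, and the invariant factors of ∂_1 are all 1, so H_0 = Z.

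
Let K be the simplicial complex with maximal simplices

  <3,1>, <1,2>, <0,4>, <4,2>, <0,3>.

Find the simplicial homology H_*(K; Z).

K has 5 vertices, 5 edges.
rank ∂_0 = 0, rank ∂_1 = 4 ⇒ b_0 = 5 − 0 − 4 = 1; all invariant factors of ∂_1 are 1 so no torsion. So H_0 = Z.
rank ∂_1 = 4, rank ∂_2 = 0 ⇒ b_1 = 5 − 4 − 0 = 1. So H_1 = Z.

H_0 = Z,  H_1 = Z.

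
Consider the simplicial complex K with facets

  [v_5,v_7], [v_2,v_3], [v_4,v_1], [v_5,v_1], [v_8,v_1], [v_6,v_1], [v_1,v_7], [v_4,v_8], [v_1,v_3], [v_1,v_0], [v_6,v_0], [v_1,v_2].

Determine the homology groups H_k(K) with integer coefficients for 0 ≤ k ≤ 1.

Order the vertices as v_0 < v_1 < v_2 < v_3 < v_4 < v_5 < v_6 < v_7 < v_8. Listing each simplex with vertices in this order, K has dimension 1 with simplices:

  0-simplices (9): [v_0], [v_1], [v_2], [v_3], [v_4], [v_5], [v_6], [v_7], [v_8]
  1-simplices (12): [v_0,v_1], [v_0,v_6], [v_1,v_2], [v_1,v_3], [v_1,v_4], [v_1,v_5], [v_1,v_6], [v_1,v_7], [v_1,v_8], [v_2,v_3], [v_4,v_8], [v_5,v_7]

Hence C_0 ≅ Z^9, C_1 ≅ Z^12.

∂_1: C_1 → C_0 maps an edge to its endpoints' difference, ∂[p,q] = q − p. For instance
  ∂[v_1,v_3] = [v_3] − [v_1].
The 9×12 boundary matrix has rank 8 and Smith normal form diag(1,1,1,1,1,1,1,1).

From H_k ≅ ker(∂_k) / im(∂_{k+1}) we obtain:

  H_0: rank C_0 − rank ∂_1 = 9 − 8 = 1, and the invariant factors of ∂_1 are all 1, so H_0 ≅ Z.
  H_1: rank ker ∂_1 − rank ∂_2 = (12 − 8) − 0 = 4, and there is no ∂_2, so H_1 ≅ Z^4.

As a check, the Euler characteristic is 9 − 12 = -3, which agrees with 1 − 4 = -3.

H_0 = Z,  H_1 = Z^4.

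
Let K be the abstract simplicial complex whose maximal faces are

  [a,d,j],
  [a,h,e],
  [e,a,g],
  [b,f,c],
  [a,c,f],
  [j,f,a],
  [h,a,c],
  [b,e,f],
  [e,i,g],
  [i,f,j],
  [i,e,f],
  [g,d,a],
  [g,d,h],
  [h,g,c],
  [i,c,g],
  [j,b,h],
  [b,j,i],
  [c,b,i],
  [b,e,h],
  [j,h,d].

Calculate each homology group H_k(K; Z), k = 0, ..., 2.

Order the vertices as a < b < c < d < e < f < g < h < i < j. Listing each simplex with vertices in this order, K has dimension 2 with simplices:

  0-simplices (10): a, b, c, d, e, f, g, h, i, j
  1-simplices (30): ac, ad, ae, af, ag, ah, aj, bc, be, bf, bh, bi, bj, cf, cg, ch, ci, dg, dh, dj, ef, eg, eh, ei, fi, fj, gh, gi, hj, ij
  2-simplices (20): acf, ach, adg, adj, aeg, aeh, afj, bcf, bci, bef, beh, bhj, bij, cgh, cgi, dgh, dhj, efi, egi, fij

giving chain groups C_0 ≅ Z^10, C_1 ≅ Z^30, C_2 ≅ Z^20.

Boundary ∂_1: C_1 → C_0 sends each edge [p,q] (with p < q) to q − p. For instance
  ∂bc = c − b.
As a 10×30 matrix over Z this has rank 9, with invariant factors (1,1,1,1,1,1,1,1,1).

The boundary map ∂_2: C_2 → C_1 maps a triangle to the signed sum of its edges. For instance
  ∂dgh = gh − dh + dg,
  ∂ach = ch − ah + ac.
As a 30×20 matrix over Z this has rank 20, with invariant factors (1,1,1,1,1,1,1,1,1,1,1,1,1,1,1,1,1,1,1,2).

Reading off H_k = ker ∂_k / im ∂_{k+1}:

  H_0: rank C_0 − rank ∂_1 = 10 − 9 = 1, and the invariant factors of ∂_1 are all 1, so H_0 ≅ Z.
  H_1: rank ker ∂_1 − rank ∂_2 = (30 − 9) − 20 = 1, and ∂_2 has invariant factor 2 > 1, so H_1 ≅ Z ⊕ Z/2.
  H_2: rank ker ∂_2 − rank ∂_3 = (20 − 20) − 0 = 0, and there is no ∂_3, so H_2 ≅ 0.

As a check, the Euler characteristic is 10 − 30 + 20 = 0, which agrees with 1 − 1 + 0 = 0.
(K is a triangulation of the Klein bottle.)

H_0 ≅ Z,  H_1 ≅ Z ⊕ Z/2,  H_2 = 0.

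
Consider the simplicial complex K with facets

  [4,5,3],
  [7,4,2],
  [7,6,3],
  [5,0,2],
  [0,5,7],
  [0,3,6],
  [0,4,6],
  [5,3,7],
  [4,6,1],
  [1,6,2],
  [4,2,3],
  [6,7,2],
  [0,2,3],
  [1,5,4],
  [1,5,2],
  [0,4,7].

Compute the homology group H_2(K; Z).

K has 8 vertices, 24 edges, 16 triangles.
rank ∂_2 = 15, rank ∂_3 = 0 ⇒ b_2 = 16 − 15 − 0 = 1. So H_2 = Z.

H_2 ≅ Z.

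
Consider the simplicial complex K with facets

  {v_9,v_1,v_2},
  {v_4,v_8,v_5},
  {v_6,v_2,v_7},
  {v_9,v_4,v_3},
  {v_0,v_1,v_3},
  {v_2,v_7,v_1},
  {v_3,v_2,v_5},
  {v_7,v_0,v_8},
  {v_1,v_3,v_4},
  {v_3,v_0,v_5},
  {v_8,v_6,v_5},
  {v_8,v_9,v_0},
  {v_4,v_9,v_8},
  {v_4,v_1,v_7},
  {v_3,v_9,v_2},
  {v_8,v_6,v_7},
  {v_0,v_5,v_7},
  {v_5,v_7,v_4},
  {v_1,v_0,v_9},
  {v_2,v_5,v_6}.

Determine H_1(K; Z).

Take the total order v_0 < v_1 < v_2 < v_3 < v_4 < v_5 < v_6 < v_7 < v_8 < v_9 on the vertex set. Then K (dimension 2) consists of the simplices:

  0-simplices (10): [v_0], [v_1], [v_2], [v_3], [v_4], [v_5], [v_6], [v_7], [v_8], [v_9]
  1-simplices (30): (30 of them)
  2-simplices (20): (20 of them)

giving chain groups C_0 ≅ Z^10, C_1 ≅ Z^30, C_2 ≅ Z^20.

∂_1: C_1 → C_0 maps an edge to its endpoints' difference, ∂[p,q] = q − p. For instance
  ∂[v_3,v_9] = [v_9] − [v_3].
The resulting 10×30 matrix has rank 9, and its Smith normal form has invariant factors (1,1,1,1,1,1,1,1,1).

Boundary ∂_2: C_2 → C_1 sends each 2-simplex [p,q,r] to [q,r] − [p,r] + [p,q]. For instance
  ∂[v_1,v_2,v_7] = [v_2,v_7] − [v_1,v_7] + [v_1,v_2],
  ∂[v_0,v_5,v_7] = [v_5,v_7] − [v_0,v_7] + [v_0,v_5].
The 30×20 boundary matrix has rank 20 and Smith normal form diag(1,1,1,1,1,1,1,1,1,1,1,1,1,1,1,1,1,1,1,2).

Now H_k = ker ∂_k / im ∂_{k+1}, so:

  H_1: rank ker ∂_1 − rank ∂_2 = (30 − 9) − 20 = 1, and ∂_2 has invariant factor 2 > 1, so H_1 = Z ⊕ Z_2.

H_1 = Z ⊕ Z_2.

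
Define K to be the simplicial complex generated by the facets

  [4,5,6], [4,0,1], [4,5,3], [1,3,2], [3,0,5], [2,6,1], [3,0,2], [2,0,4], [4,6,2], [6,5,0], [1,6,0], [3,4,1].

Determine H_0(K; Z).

Order the vertices as 0 < 1 < 2 < 3 < 4 < 5 < 6. Listing each simplex with vertices in this order, K has dimension 2 with simplices:

  0-simplices (7): [0], [1], [2], [3], [4], [5], [6]
  1-simplices (18): [0,1], [0,2], [0,3], [0,4], [0,5], [0,6], [1,2], [1,3], [1,4], [1,6], [2,3], [2,4], [2,6], [3,4], [3,5], [4,5], [4,6], [5,6]
  2-simplices (12): [0,1,4], [0,1,6], [0,2,3], [0,2,4], [0,3,5], [0,5,6], [1,2,3], [1,2,6], [1,3,4], [2,4,6], [3,4,5], [4,5,6]

so the chain groups are C_0 ≅ Z^7, C_1 ≅ Z^18, C_2 ≅ Z^12.

∂_1: C_1 → C_0 is given by ∂[p,q] = [q] − [p]. For instance
  ∂[0,1] = [1] − [0].
The 7×18 boundary matrix has rank 6 and Smith normal form diag(1,1,1,1,1,1).

The boundary map ∂_2: C_2 → C_1 maps a triangle to the signed sum of its edges. For instance
  ∂[0,2,4] = [2,4] − [0,4] + [0,2],
  ∂[1,2,3] = [2,3] − [1,3] + [1,2].
This gives a 18×12 integer matrix of rank 12; reducing to Smith normal form yields diagonal entries (1,1,1,1,1,1,1,1,1,1,1,2).

Now H_k = ker ∂_k / im ∂_{k+1}, so:

  H_0: rank C_0 − rank ∂_1 = 7 − 6 = 1, and the invariant factors of ∂_1 are all 1, so H_0 ≅ Z.

(K is a triangulation of the real projective plane RP^2.)

H_0 = Z.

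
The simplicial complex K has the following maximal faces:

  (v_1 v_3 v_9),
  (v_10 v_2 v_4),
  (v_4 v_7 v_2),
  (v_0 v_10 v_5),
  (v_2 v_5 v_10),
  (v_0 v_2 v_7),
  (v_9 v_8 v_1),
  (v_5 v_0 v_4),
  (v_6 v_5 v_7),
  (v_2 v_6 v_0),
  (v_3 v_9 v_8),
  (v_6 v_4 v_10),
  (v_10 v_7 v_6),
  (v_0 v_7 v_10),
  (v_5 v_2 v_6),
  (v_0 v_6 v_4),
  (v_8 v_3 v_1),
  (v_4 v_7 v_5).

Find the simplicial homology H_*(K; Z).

We work with the vertex ordering v_0 < v_1 < v_2 < v_3 < v_4 < v_5 < v_6 < v_7 < v_8 < v_9 < v_10. The simplices of K, each written with vertices in increasing order, are:

  0-simplices (11): [v_0], [v_1], [v_2], [v_3], [v_4], [v_5], [v_6], [v_7], [v_8], [v_9], [v_10]
  1-simplices (27): (27 of them)
  2-simplices (18): (18 of them)

so the chain groups are C_0 ≅ Z^11, C_1 ≅ Z^27, C_2 ≅ Z^18.

Boundary ∂_1: C_1 → C_0 maps an edge to its endpoints' difference, ∂[p,q] = q − p. For instance
  ∂[v_4,v_7] = [v_7] − [v_4].
This gives a 11×27 integer matrix of rank 9; reducing to Smith normal form yields diagonal entries (1,1,1,1,1,1,1,1,1).

Boundary ∂_2: C_2 → C_1 acts by ∂[p,q,r] = [q,r] − [p,r] + [p,q]. For instance
  ∂[v_0,v_4,v_5] = [v_4,v_5] − [v_0,v_5] + [v_0,v_4],
  ∂[v_2,v_4,v_10] = [v_4,v_10] − [v_2,v_10] + [v_2,v_4].
This gives a 27×18 integer matrix of rank 16; reducing to Smith normal form yields diagonal entries (1,1,1,1,1,1,1,1,1,1,1,1,1,1,1,1).

Reading off H_k = ker ∂_k / im ∂_{k+1}:

  H_0: rank C_0 − rank ∂_1 = 11 − 9 = 2, and the invariant factors of ∂_1 are all 1, so H_0 = Z^2.
  H_1: rank ker ∂_1 − rank ∂_2 = (27 − 9) − 16 = 2, and the invariant factors of ∂_2 are all 1, so H_1 = Z^2.
  H_2: rank ker ∂_2 − rank ∂_3 = (18 − 16) − 0 = 2, and there is no ∂_3, so H_2 = Z^2.

As a check, the Euler characteristic is 11 − 27 + 18 = 2, which agrees with 2 − 2 + 2 = 2.
(K is a triangulation of the disjoint union of the 2-sphere S^2 and the torus T^2.)

H_0 ≅ Z^2,  H_1 ≅ Z^2,  H_2 ≅ Z^2.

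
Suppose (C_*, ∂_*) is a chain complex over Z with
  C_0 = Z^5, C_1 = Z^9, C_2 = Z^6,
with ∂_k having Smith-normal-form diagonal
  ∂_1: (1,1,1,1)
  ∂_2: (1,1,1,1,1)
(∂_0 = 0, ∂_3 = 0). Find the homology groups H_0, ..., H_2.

H_0 = Z,  H_1 = 0,  H_2 = Z.

H_0: b_0 = 5 − 0 − 4 = 1; torsion from ∂_1 factors > 1: none. So H_0 = Z.
H_1: b_1 = 9 − 4 − 5 = 0; torsion from ∂_2 factors > 1: none. So H_1 = 0.
H_2: b_2 = 6 − 5 − 0 = 1; torsion from ∂_3 factors > 1: none. So H_2 = Z.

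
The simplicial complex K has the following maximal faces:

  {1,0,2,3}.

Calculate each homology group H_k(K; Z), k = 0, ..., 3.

Fix the vertex order 0 < 1 < 2 < 3 and write every simplex with vertices in increasing order. Then dim K = 3 and the simplices of K are:

  0-simplices (4): [0], [1], [2], [3]
  1-simplices (6): [0,1], [0,2], [0,3], [1,2], [1,3], [2,3]
  2-simplices (4): [0,1,2], [0,1,3], [0,2,3], [1,2,3]
  3-simplices (1): [0,1,2,3]

so the chain groups are C_0 ≅ Z^4, C_1 ≅ Z^6, C_2 ≅ Z^4, C_3 ≅ Z^1.

The boundary map ∂_1: C_1 → C_0 sends each edge [p,q] (with p < q) to q − p.
This gives a 4×6 integer matrix of rank 3; reducing to Smith normal form yields diagonal entries (1,1,1).

∂_2: C_2 → C_1 acts by ∂[p,q,r] = [q,r] − [p,r] + [p,q]. For instance
  ∂[0,1,3] = [1,3] − [0,3] + [0,1],
  ∂[0,1,2] = [1,2] − [0,2] + [0,1].
The resulting 6×4 matrix has rank 3, and its Smith normal form has invariant factors (1,1,1).

The boundary map ∂_3: C_3 → C_2 sends each 3-simplex σ to the alternating sum Σ_i (−1)^i (σ with its i-th vertex removed). For instance
  ∂[0,1,2,3] = [1,2,3] − [0,2,3] + [0,1,3] − [0,1,2].
The resulting 4×1 matrix has rank 1, and its Smith normal form has invariant factors (1).

Now H_k = ker ∂_k / im ∂_{k+1}, so:

  H_0: rank C_0 − rank ∂_1 = 4 − 3 = 1, and the invariant factors of ∂_1 are all 1, so H_0 ≅ Z.
  H_1: rank ker ∂_1 − rank ∂_2 = (6 − 3) − 3 = 0, and the invariant factors of ∂_2 are all 1, so H_1 ≅ 0.
  H_2: rank ker ∂_2 − rank ∂_3 = (4 − 3) − 1 = 0, and the invariant factors of ∂_3 are all 1, so H_2 ≅ 0.
  H_3: rank ker ∂_3 − rank ∂_4 = (1 − 1) − 0 = 0, and there is no ∂_4, so H_3 ≅ 0.

(K is a triangulation of the 3-simplex.)

H_0 ≅ Z,  H_1 = 0,  H_2 = 0,  H_3 = 0.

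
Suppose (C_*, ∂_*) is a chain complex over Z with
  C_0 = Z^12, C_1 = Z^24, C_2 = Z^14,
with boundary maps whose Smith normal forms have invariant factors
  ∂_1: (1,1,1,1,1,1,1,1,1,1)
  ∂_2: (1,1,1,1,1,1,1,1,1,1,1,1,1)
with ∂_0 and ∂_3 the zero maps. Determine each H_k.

H_0: b_0 = 12 − 0 − 10 = 2; torsion from ∂_1 factors > 1: none. So H_0 ≅ Z^2.
H_1: b_1 = 24 − 10 − 13 = 1; torsion from ∂_2 factors > 1: none. So H_1 ≅ Z.
H_2: b_2 = 14 − 13 − 0 = 1; torsion from ∂_3 factors > 1: none. So H_2 ≅ Z.

H_0 ≅ Z^2,  H_1 ≅ Z,  H_2 ≅ Z.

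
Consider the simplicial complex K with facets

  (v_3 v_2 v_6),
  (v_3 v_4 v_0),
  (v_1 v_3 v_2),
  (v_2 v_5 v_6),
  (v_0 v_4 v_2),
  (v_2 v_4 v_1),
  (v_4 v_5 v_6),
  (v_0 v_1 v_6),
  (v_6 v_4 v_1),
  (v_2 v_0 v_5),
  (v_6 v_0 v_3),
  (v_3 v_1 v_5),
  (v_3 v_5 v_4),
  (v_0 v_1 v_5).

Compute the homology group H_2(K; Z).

Order the vertices as v_0 < v_1 < v_2 < v_3 < v_4 < v_5 < v_6. Listing each simplex with vertices in this order, K has dimension 2 with simplices:

  0-simplices (7): [v_0], [v_1], [v_2], [v_3], [v_4], [v_5], [v_6]
  1-simplices (21): (21 of them)
  2-simplices (14): (14 of them)

so the chain groups are C_0 ≅ Z^7, C_1 ≅ Z^21, C_2 ≅ Z^14.

∂_1: C_1 → C_0 maps an edge to its endpoints' difference, ∂[p,q] = q − p.
As a 7×21 matrix over Z this has rank 6, with invariant factors (1,1,1,1,1,1).

Boundary ∂_2: C_2 → C_1 sends each 2-simplex [p,q,r] to [q,r] − [p,r] + [p,q]. For instance
  ∂[v_0,v_3,v_4] = [v_3,v_4] − [v_0,v_4] + [v_0,v_3],
  ∂[v_4,v_5,v_6] = [v_5,v_6] − [v_4,v_6] + [v_4,v_5].
This gives a 21×14 integer matrix of rank 13; reducing to Smith normal form yields diagonal entries (1,1,1,1,1,1,1,1,1,1,1,1,1).

Computing H_k = (kernel of ∂_k) / (image of ∂_{k+1}):

  H_2: rank ker ∂_2 − rank ∂_3 = (14 − 13) − 0 = 1, and there is no ∂_3, so H_2 = Z.

H_2 ≅ Z.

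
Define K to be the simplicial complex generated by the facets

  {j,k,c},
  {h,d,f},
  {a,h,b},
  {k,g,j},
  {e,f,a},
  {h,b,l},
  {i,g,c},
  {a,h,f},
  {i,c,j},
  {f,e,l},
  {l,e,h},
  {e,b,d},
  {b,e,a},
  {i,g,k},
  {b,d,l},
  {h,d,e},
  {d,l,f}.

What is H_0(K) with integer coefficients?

K has 12 vertices, 28 edges, 17 triangles.
rank ∂_0 = 0, rank ∂_1 = 10 ⇒ b_0 = 12 − 0 − 10 = 2; all invariant factors of ∂_1 are 1 so no torsion. So H_0 ≅ Z^2.

H_0 = Z^2.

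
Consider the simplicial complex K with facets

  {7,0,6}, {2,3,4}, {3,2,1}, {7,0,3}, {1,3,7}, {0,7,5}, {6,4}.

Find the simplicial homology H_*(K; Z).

H_0 ≅ Z,  H_1 ≅ Z,  H_2 = 0.

Order the vertices as 0 < 1 < 2 < 3 < 4 < 5 < 6 < 7. Listing each simplex with vertices in this order, K has dimension 2 with simplices:

  0-simplices (8): [0], [1], [2], [3], [4], [5], [6], [7]
  1-simplices (14): [0,3], [0,5], [0,6], [0,7], [1,2], [1,3], [1,7], [2,3], [2,4], [3,4], [3,7], [4,6], [5,7], [6,7]
  2-simplices (6): [0,3,7], [0,5,7], [0,6,7], [1,2,3], [1,3,7], [2,3,4]

giving chain groups C_0 ≅ Z^8, C_1 ≅ Z^14, C_2 ≅ Z^6.

The boundary map ∂_1: C_1 → C_0 is given by ∂[p,q] = [q] − [p]. For instance
  ∂[6,7] = [7] − [6].
This gives a 8×14 integer matrix of rank 7; reducing to Smith normal form yields diagonal entries (1,1,1,1,1,1,1).

Boundary ∂_2: C_2 → C_1 acts by ∂[p,q,r] = [q,r] − [p,r] + [p,q]. For instance
  ∂[0,3,7] = [3,7] − [0,7] + [0,3],
  ∂[0,6,7] = [6,7] − [0,7] + [0,6].
The resulting 14×6 matrix has rank 6, and its Smith normal form has invariant factors (1,1,1,1,1,1).

Computing H_k = (kernel of ∂_k) / (image of ∂_{k+1}):

  H_0: rank C_0 − rank ∂_1 = 8 − 7 = 1, and the invariant factors of ∂_1 are all 1, so H_0 ≅ Z.
  H_1: rank ker ∂_1 − rank ∂_2 = (14 − 7) − 6 = 1, and the invariant factors of ∂_2 are all 1, so H_1 ≅ Z.
  H_2: rank ker ∂_2 − rank ∂_3 = (6 − 6) − 0 = 0, and there is no ∂_3, so H_2 ≅ 0.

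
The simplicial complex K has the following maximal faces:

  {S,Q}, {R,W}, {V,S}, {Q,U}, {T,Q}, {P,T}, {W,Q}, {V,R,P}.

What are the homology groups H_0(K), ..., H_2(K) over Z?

H_0 = Z,  H_1 = Z^2,  H_2 = 0.

Fix the vertex order P < Q < R < S < T < U < V < W and write every simplex with vertices in increasing order. Then dim K = 2 and the simplices of K are:

  0-simplices (8): P, Q, R, S, T, U, V, W
  1-simplices (10): PR, PT, PV, QS, QT, QU, QW, RV, RW, SV
  2-simplices (1): PRV

giving chain groups C_0 ≅ Z^8, C_1 ≅ Z^10, C_2 ≅ Z^1.

∂_1: C_1 → C_0 maps an edge to its endpoints' difference, ∂[p,q] = q − p.
The resulting 8×10 matrix has rank 7, and its Smith normal form has invariant factors (1,1,1,1,1,1,1).

Boundary ∂_2: C_2 → C_1 acts by ∂[p,q,r] = [q,r] − [p,r] + [p,q]. For instance
  ∂PRV = RV − PV + PR.
The resulting 10×1 matrix has rank 1, and its Smith normal form has invariant factors (1).

From H_k ≅ ker(∂_k) / im(∂_{k+1}) we obtain:

  H_0: rank C_0 − rank ∂_1 = 8 − 7 = 1, and the invariant factors of ∂_1 are all 1, so H_0 = Z.
  H_1: rank ker ∂_1 − rank ∂_2 = (10 − 7) − 1 = 2, and the invariant factors of ∂_2 are all 1, so H_1 = Z^2.
  H_2: rank ker ∂_2 − rank ∂_3 = (1 − 1) − 0 = 0, and there is no ∂_3, so H_2 = 0.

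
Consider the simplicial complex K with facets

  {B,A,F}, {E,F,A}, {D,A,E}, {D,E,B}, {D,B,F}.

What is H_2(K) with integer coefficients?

Fix the vertex order A < B < D < E < F and write every simplex with vertices in increasing order. Then dim K = 2 and the simplices of K are:

  0-simplices (5): A, B, D, E, F
  1-simplices (10): AB, AD, AE, AF, BD, BE, BF, DE, DF, EF
  2-simplices (5): ABF, ADE, AEF, BDE, BDF

giving chain groups C_0 ≅ Z^5, C_1 ≅ Z^10, C_2 ≅ Z^5.

Boundary ∂_1: C_1 → C_0 maps an edge to its endpoints' difference, ∂[p,q] = q − p. For instance
  ∂BF = F − B.
The 5×10 boundary matrix has rank 4 and Smith normal form diag(1,1,1,1).

The boundary map ∂_2: C_2 → C_1 sends each 2-simplex [p,q,r] to [q,r] − [p,r] + [p,q]. For instance
  ∂BDF = DF − BF + BD,
  ∂AEF = EF − AF + AE.
This gives a 10×5 integer matrix of rank 5; reducing to Smith normal form yields diagonal entries (1,1,1,1,1).

Computing H_k = (kernel of ∂_k) / (image of ∂_{k+1}):

  H_2: rank ker ∂_2 − rank ∂_3 = (5 − 5) − 0 = 0, and there is no ∂_3, so H_2 ≅ 0.

(K is a triangulation of the Möbius band.)

H_2 ≅ 0.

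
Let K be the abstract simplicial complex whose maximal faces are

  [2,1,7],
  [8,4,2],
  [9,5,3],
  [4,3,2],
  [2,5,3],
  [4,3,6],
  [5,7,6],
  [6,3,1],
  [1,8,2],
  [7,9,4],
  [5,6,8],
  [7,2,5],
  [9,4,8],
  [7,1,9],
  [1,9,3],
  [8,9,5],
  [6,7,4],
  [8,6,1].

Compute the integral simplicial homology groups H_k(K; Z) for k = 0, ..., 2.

We work with the vertex ordering 1 < 2 < 3 < 4 < 5 < 6 < 7 < 8 < 9. The simplices of K, each written with vertices in increasing order, are:

  0-simplices (9): [1], [2], [3], [4], [5], [6], [7], [8], [9]
  1-simplices (27): (27 of them)
  2-simplices (18): [1,2,7], [1,2,8], [1,3,6], [1,3,9], [1,6,8], [1,7,9], [2,3,4], [2,3,5], [2,4,8], [2,5,7], [3,4,6], [3,5,9], [4,6,7], [4,7,9], [4,8,9], [5,6,7], [5,6,8], [5,8,9]

Hence C_0 ≅ Z^9, C_1 ≅ Z^27, C_2 ≅ Z^18.

∂_1: C_1 → C_0 is given by ∂[p,q] = [q] − [p]. For instance
  ∂[3,5] = [5] − [3].
As a 9×27 matrix over Z this has rank 8, with invariant factors (1,1,1,1,1,1,1,1).

∂_2: C_2 → C_1 maps a triangle to the signed sum of its edges. For instance
  ∂[5,6,7] = [6,7] − [5,7] + [5,6],
  ∂[3,5,9] = [5,9] − [3,9] + [3,5].
The resulting 27×18 matrix has rank 17, and its Smith normal form has invariant factors (1,1,1,1,1,1,1,1,1,1,1,1,1,1,1,1,1).

Now H_k = ker ∂_k / im ∂_{k+1}, so:

  H_0: rank C_0 − rank ∂_1 = 9 − 8 = 1, and the invariant factors of ∂_1 are all 1, so H_0 ≅ Z.
  H_1: rank ker ∂_1 − rank ∂_2 = (27 − 8) − 17 = 2, and the invariant factors of ∂_2 are all 1, so H_1 ≅ Z^2.
  H_2: rank ker ∂_2 − rank ∂_3 = (18 − 17) − 0 = 1, and there is no ∂_3, so H_2 ≅ Z.

As a check, the Euler characteristic is 9 − 27 + 18 = 0, which agrees with 1 − 2 + 1 = 0.
(K is a triangulation of the torus T^2.)

H_0 = Z,  H_1 = Z^2,  H_2 = Z.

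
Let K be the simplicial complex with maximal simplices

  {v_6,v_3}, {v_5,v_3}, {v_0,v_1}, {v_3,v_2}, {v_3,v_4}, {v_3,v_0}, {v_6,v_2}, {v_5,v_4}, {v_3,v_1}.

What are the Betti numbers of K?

K has 7 vertices, 9 edges.
rank ∂_0 = 0, rank ∂_1 = 6 ⇒ b_0 = 7 − 0 − 6 = 1; all invariant factors of ∂_1 are 1 so no torsion. So H_0 ≅ Z.
rank ∂_1 = 6, rank ∂_2 = 0 ⇒ b_1 = 9 − 6 − 0 = 3. So H_1 ≅ Z^3.

b_0 = 1, b_1 = 3.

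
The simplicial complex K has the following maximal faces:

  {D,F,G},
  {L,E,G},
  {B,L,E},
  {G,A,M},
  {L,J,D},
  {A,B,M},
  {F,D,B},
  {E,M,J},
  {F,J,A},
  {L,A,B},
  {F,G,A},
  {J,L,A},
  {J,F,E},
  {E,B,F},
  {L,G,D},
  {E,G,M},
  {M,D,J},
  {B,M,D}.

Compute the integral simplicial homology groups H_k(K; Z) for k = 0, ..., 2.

K has 9 vertices, 27 edges, 18 triangles.
rank ∂_0 = 0, rank ∂_1 = 8 ⇒ b_0 = 9 − 0 − 8 = 1; all invariant factors of ∂_1 are 1 so no torsion. So H_0 = Z.
rank ∂_1 = 8, rank ∂_2 = 17 ⇒ b_1 = 27 − 8 − 17 = 2; all invariant factors of ∂_2 are 1 so no torsion. So H_1 = Z^2.
rank ∂_2 = 17, rank ∂_3 = 0 ⇒ b_2 = 18 − 17 − 0 = 1. So H_2 = Z.

H_0 = Z,  H_1 = Z^2,  H_2 = Z.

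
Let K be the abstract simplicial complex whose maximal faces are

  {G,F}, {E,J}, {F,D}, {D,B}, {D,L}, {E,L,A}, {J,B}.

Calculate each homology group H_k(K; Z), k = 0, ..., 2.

We work with the vertex ordering A < B < D < E < F < G < J < L. The simplices of K, each written with vertices in increasing order, are:

  0-simplices (8): A, B, D, E, F, G, J, L
  1-simplices (9): AE, AL, BD, BJ, DF, DL, EJ, EL, FG
  2-simplices (1): AEL

giving chain groups C_0 ≅ Z^8, C_1 ≅ Z^9, C_2 ≅ Z^1.

∂_1: C_1 → C_0 maps an edge to its endpoints' difference, ∂[p,q] = q − p.
As a 8×9 matrix over Z this has rank 7, with invariant factors (1,1,1,1,1,1,1).

Boundary ∂_2: C_2 → C_1 acts by ∂[p,q,r] = [q,r] − [p,r] + [p,q]. For instance
  ∂AEL = EL − AL + AE.
This gives a 9×1 integer matrix of rank 1; reducing to Smith normal form yields diagonal entries (1).

Computing H_k = (kernel of ∂_k) / (image of ∂_{k+1}):

  H_0: rank C_0 − rank ∂_1 = 8 − 7 = 1, and the invariant factors of ∂_1 are all 1, so H_0 ≅ Z.
  H_1: rank ker ∂_1 − rank ∂_2 = (9 − 7) − 1 = 1, and the invariant factors of ∂_2 are all 1, so H_1 ≅ Z.
  H_2: rank ker ∂_2 − rank ∂_3 = (1 − 1) − 0 = 0, and there is no ∂_3, so H_2 ≅ 0.

As a check, the Euler characteristic is 8 − 9 + 1 = 0, which agrees with 1 − 1 + 0 = 0.

H_0 ≅ Z,  H_1 ≅ Z,  H_2 = 0.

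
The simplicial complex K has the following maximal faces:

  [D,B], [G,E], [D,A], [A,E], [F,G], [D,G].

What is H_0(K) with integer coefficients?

K has 6 vertices, 6 edges.
rank ∂_0 = 0, rank ∂_1 = 5 ⇒ b_0 = 6 − 0 − 5 = 1; all invariant factors of ∂_1 are 1 so no torsion. So H_0 = Z.

H_0 = Z.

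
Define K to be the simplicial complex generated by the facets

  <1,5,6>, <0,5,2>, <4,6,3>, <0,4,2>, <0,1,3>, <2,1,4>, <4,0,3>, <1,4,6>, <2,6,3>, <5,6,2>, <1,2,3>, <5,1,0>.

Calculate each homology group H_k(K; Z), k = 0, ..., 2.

Fix the vertex order 0 < 1 < 2 < 3 < 4 < 5 < 6 and write every simplex with vertices in increasing order. Then dim K = 2 and the simplices of K are:

  0-simplices (7): [0], [1], [2], [3], [4], [5], [6]
  1-simplices (18): [0,1], [0,2], [0,3], [0,4], [0,5], [1,2], [1,3], [1,4], [1,5], [1,6], [2,3], [2,4], [2,5], [2,6], [3,4], [3,6], [4,6], [5,6]
  2-simplices (12): [0,1,3], [0,1,5], [0,2,4], [0,2,5], [0,3,4], [1,2,3], [1,2,4], [1,4,6], [1,5,6], [2,3,6], [2,5,6], [3,4,6]

giving chain groups C_0 ≅ Z^7, C_1 ≅ Z^18, C_2 ≅ Z^12.

∂_1: C_1 → C_0 maps an edge to its endpoints' difference, ∂[p,q] = q − p. For instance
  ∂[2,5] = [5] − [2].
This gives a 7×18 integer matrix of rank 6; reducing to Smith normal form yields diagonal entries (1,1,1,1,1,1).

The boundary map ∂_2: C_2 → C_1 acts by ∂[p,q,r] = [q,r] − [p,r] + [p,q]. For instance
  ∂[3,4,6] = [4,6] − [3,6] + [3,4],
  ∂[2,5,6] = [5,6] − [2,6] + [2,5].
As a 18×12 matrix over Z this has rank 12, with invariant factors (1,1,1,1,1,1,1,1,1,1,1,2).

Computing H_k = (kernel of ∂_k) / (image of ∂_{k+1}):

  H_0: rank C_0 − rank ∂_1 = 7 − 6 = 1, and the invariant factors of ∂_1 are all 1, so H_0 ≅ Z.
  H_1: rank ker ∂_1 − rank ∂_2 = (18 − 6) − 12 = 0, and ∂_2 has invariant factor 2 > 1, so H_1 ≅ Z/2Z.
  H_2: rank ker ∂_2 − rank ∂_3 = (12 − 12) − 0 = 0, and there is no ∂_3, so H_2 ≅ 0.

As a check, the Euler characteristic is 7 − 18 + 12 = 1, which agrees with 1 − 0 + 0 = 1.
(K is a triangulation of the real projective plane RP^2.)

H_0 ≅ Z,  H_1 ≅ Z/2Z,  H_2 = 0.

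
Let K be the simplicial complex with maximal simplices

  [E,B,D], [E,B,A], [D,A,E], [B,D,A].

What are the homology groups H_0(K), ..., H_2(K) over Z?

Fix the vertex order A < B < D < E and write every simplex with vertices in increasing order. Then dim K = 2 and the simplices of K are:

  0-simplices (4): A, B, D, E
  1-simplices (6): AB, AD, AE, BD, BE, DE
  2-simplices (4): ABD, ABE, ADE, BDE

Hence C_0 ≅ Z^4, C_1 ≅ Z^6, C_2 ≅ Z^4.

The boundary map ∂_1: C_1 → C_0 sends each edge [p,q] (with p < q) to q − p. For instance
  ∂DE = E − D.
As a 4×6 matrix over Z this has rank 3, with invariant factors (1,1,1).

∂_2: C_2 → C_1 sends each 2-simplex [p,q,r] to [q,r] − [p,r] + [p,q]. For instance
  ∂ADE = DE − AE + AD,
  ∂BDE = DE − BE + BD.
As a 6×4 matrix over Z this has rank 3, with invariant factors (1,1,1).

Now H_k = ker ∂_k / im ∂_{k+1}, so:

  H_0: rank C_0 − rank ∂_1 = 4 − 3 = 1, and the invariant factors of ∂_1 are all 1, so H_0 = Z.
  H_1: rank ker ∂_1 − rank ∂_2 = (6 − 3) − 3 = 0, and the invariant factors of ∂_2 are all 1, so H_1 = 0.
  H_2: rank ker ∂_2 − rank ∂_3 = (4 − 3) − 0 = 1, and there is no ∂_3, so H_2 = Z.

H_0 ≅ Z,  H_1 = 0,  H_2 ≅ Z.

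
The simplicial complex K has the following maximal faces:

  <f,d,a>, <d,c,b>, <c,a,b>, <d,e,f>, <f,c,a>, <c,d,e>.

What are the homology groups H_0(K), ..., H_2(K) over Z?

H_0 ≅ Z,  H_1 ≅ Z,  H_2 = 0.

Order the vertices as a < b < c < d < e < f. Listing each simplex with vertices in this order, K has dimension 2 with simplices:

  0-simplices (6): a, b, c, d, e, f
  1-simplices (12): ab, ac, ad, af, bc, bd, cd, ce, cf, de, df, ef
  2-simplices (6): abc, acf, adf, bcd, cde, def

so the chain groups are C_0 ≅ Z^6, C_1 ≅ Z^12, C_2 ≅ Z^6.

The boundary map ∂_1: C_1 → C_0 maps an edge to its endpoints' difference, ∂[p,q] = q − p. For instance
  ∂ce = e − c.
This gives a 6×12 integer matrix of rank 5; reducing to Smith normal form yields diagonal entries (1,1,1,1,1).

Boundary ∂_2: C_2 → C_1 sends each 2-simplex [p,q,r] to [q,r] − [p,r] + [p,q]. For instance
  ∂acf = cf − af + ac,
  ∂abc = bc − ac + ab.
As a 12×6 matrix over Z this has rank 6, with invariant factors (1,1,1,1,1,1).

Computing H_k = (kernel of ∂_k) / (image of ∂_{k+1}):

  H_0: rank C_0 − rank ∂_1 = 6 − 5 = 1, and the invariant factors of ∂_1 are all 1, so H_0 = Z.
  H_1: rank ker ∂_1 − rank ∂_2 = (12 − 5) − 6 = 1, and the invariant factors of ∂_2 are all 1, so H_1 = Z.
  H_2: rank ker ∂_2 − rank ∂_3 = (6 − 6) − 0 = 0, and there is no ∂_3, so H_2 = 0.

As a check, the Euler characteristic is 6 − 12 + 6 = 0, which agrees with 1 − 1 + 0 = 0.
(K is a triangulation of the cylinder S^1 x I.)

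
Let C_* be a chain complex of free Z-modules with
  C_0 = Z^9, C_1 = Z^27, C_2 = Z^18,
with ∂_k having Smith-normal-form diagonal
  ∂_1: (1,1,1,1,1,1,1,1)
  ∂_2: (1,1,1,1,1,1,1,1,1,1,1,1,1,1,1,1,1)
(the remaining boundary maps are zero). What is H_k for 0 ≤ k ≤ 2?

H_0 = Z,  H_1 = Z^2,  H_2 = Z.

H_0: b_0 = 9 − 0 − 8 = 1; torsion from ∂_1 factors > 1: none. So H_0 = Z.
H_1: b_1 = 27 − 8 − 17 = 2; torsion from ∂_2 factors > 1: none. So H_1 = Z^2.
H_2: b_2 = 18 − 17 − 0 = 1; torsion from ∂_3 factors > 1: none. So H_2 = Z.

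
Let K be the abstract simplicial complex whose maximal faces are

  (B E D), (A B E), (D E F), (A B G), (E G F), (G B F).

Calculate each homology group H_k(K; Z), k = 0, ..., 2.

Order the vertices as A < B < D < E < F < G. Listing each simplex with vertices in this order, K has dimension 2 with simplices:

  0-simplices (6): A, B, D, E, F, G
  1-simplices (12): AB, AE, AG, BD, BE, BF, BG, DE, DF, EF, EG, FG
  2-simplices (6): ABE, ABG, BDE, BFG, DEF, EFG

Hence C_0 ≅ Z^6, C_1 ≅ Z^12, C_2 ≅ Z^6.

The boundary map ∂_1: C_1 → C_0 is given by ∂[p,q] = [q] − [p]. For instance
  ∂BG = G − B.
The 6×12 boundary matrix has rank 5 and Smith normal form diag(1,1,1,1,1).

∂_2: C_2 → C_1 maps a triangle to the signed sum of its edges. For instance
  ∂EFG = FG − EG + EF,
  ∂DEF = EF − DF + DE.
As a 12×6 matrix over Z this has rank 6, with invariant factors (1,1,1,1,1,1).

Reading off H_k = ker ∂_k / im ∂_{k+1}:

  H_0: rank C_0 − rank ∂_1 = 6 − 5 = 1, and the invariant factors of ∂_1 are all 1, so H_0 = Z.
  H_1: rank ker ∂_1 − rank ∂_2 = (12 − 5) − 6 = 1, and the invariant factors of ∂_2 are all 1, so H_1 = Z.
  H_2: rank ker ∂_2 − rank ∂_3 = (6 − 6) − 0 = 0, and there is no ∂_3, so H_2 = 0.

(K is a triangulation of the cylinder S^1 x I.)

H_0 ≅ Z,  H_1 ≅ Z,  H_2 = 0.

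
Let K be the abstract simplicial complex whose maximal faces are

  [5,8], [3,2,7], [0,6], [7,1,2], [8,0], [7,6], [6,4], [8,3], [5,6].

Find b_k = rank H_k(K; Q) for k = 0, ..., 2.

b_0 = 1, b_1 = 2, b_2 = 0.

Fix the vertex order 0 < 1 < 2 < 3 < 4 < 5 < 6 < 7 < 8 and write every simplex with vertices in increasing order. Then dim K = 2 and the simplices of K are:

  0-simplices (9): [0], [1], [2], [3], [4], [5], [6], [7], [8]
  1-simplices (12): [0,6], [0,8], [1,2], [1,7], [2,3], [2,7], [3,7], [3,8], [4,6], [5,6], [5,8], [6,7]
  2-simplices (2): [1,2,7], [2,3,7]

Hence C_0 ≅ Z^9, C_1 ≅ Z^12, C_2 ≅ Z^2.

The boundary map ∂_1: C_1 → C_0 maps an edge to its endpoints' difference, ∂[p,q] = q − p. For instance
  ∂[1,2] = [2] − [1].
This gives a 9×12 integer matrix of rank 8; reducing to Smith normal form yields diagonal entries (1,1,1,1,1,1,1,1).

∂_2: C_2 → C_1 sends each 2-simplex [p,q,r] to [q,r] − [p,r] + [p,q]. For instance
  ∂[2,3,7] = [3,7] − [2,7] + [2,3],
  ∂[1,2,7] = [2,7] − [1,7] + [1,2].
The resulting 12×2 matrix has rank 2, and its Smith normal form has invariant factors (1,1).

Reading off H_k = ker ∂_k / im ∂_{k+1}:

  H_0: rank C_0 − rank ∂_1 = 9 − 8 = 1, and the invariant factors of ∂_1 are all 1, so H_0 = Z.
  H_1: rank ker ∂_1 − rank ∂_2 = (12 − 8) − 2 = 2, and the invariant factors of ∂_2 are all 1, so H_1 = Z^2.
  H_2: rank ker ∂_2 − rank ∂_3 = (2 − 2) − 0 = 0, and there is no ∂_3, so H_2 = 0.

Hence the Betti numbers are b_0 = 1, b_1 = 2, b_2 = 0.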